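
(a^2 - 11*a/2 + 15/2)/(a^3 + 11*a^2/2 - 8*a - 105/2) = (2*a - 5)/(2*a^2 + 17*a + 35)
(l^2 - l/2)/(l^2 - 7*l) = (l - 1/2)/(l - 7)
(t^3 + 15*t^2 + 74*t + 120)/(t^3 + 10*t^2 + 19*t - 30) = (t + 4)/(t - 1)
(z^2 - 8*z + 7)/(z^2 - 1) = (z - 7)/(z + 1)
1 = 1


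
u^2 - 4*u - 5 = (u - 5)*(u + 1)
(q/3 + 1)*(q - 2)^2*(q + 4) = q^4/3 + q^3 - 4*q^2 - 20*q/3 + 16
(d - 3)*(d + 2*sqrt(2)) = d^2 - 3*d + 2*sqrt(2)*d - 6*sqrt(2)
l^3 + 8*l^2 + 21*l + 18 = (l + 2)*(l + 3)^2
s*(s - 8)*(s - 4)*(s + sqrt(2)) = s^4 - 12*s^3 + sqrt(2)*s^3 - 12*sqrt(2)*s^2 + 32*s^2 + 32*sqrt(2)*s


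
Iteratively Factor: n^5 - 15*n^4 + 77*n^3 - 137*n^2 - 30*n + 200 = (n - 5)*(n^4 - 10*n^3 + 27*n^2 - 2*n - 40) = (n - 5)*(n - 4)*(n^3 - 6*n^2 + 3*n + 10) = (n - 5)*(n - 4)*(n + 1)*(n^2 - 7*n + 10) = (n - 5)^2*(n - 4)*(n + 1)*(n - 2)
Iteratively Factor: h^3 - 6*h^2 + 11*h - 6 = (h - 2)*(h^2 - 4*h + 3) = (h - 2)*(h - 1)*(h - 3)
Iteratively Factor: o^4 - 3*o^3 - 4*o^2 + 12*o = (o - 3)*(o^3 - 4*o) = (o - 3)*(o - 2)*(o^2 + 2*o) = o*(o - 3)*(o - 2)*(o + 2)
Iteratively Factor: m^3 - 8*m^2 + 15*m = (m)*(m^2 - 8*m + 15) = m*(m - 5)*(m - 3)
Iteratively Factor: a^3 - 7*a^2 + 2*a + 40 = (a - 5)*(a^2 - 2*a - 8) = (a - 5)*(a - 4)*(a + 2)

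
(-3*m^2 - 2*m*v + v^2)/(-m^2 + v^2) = (-3*m + v)/(-m + v)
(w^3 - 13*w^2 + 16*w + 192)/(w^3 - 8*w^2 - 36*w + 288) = (w^2 - 5*w - 24)/(w^2 - 36)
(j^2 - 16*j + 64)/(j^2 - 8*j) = (j - 8)/j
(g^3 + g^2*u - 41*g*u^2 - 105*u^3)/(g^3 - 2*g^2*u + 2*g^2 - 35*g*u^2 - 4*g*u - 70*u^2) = (g + 3*u)/(g + 2)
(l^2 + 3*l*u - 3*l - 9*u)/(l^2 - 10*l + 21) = (l + 3*u)/(l - 7)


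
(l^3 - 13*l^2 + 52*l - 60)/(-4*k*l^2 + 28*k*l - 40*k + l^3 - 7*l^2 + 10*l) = (6 - l)/(4*k - l)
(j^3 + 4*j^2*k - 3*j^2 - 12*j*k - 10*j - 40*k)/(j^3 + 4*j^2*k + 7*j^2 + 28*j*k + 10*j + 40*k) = (j - 5)/(j + 5)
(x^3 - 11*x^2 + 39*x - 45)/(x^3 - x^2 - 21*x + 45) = (x - 5)/(x + 5)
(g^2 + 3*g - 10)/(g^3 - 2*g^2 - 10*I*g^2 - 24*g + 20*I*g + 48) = (g + 5)/(g^2 - 10*I*g - 24)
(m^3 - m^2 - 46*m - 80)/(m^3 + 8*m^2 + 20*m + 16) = (m^2 - 3*m - 40)/(m^2 + 6*m + 8)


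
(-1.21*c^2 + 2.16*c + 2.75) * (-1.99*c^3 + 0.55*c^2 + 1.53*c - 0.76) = 2.4079*c^5 - 4.9639*c^4 - 6.1358*c^3 + 5.7369*c^2 + 2.5659*c - 2.09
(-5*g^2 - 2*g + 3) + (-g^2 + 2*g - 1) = 2 - 6*g^2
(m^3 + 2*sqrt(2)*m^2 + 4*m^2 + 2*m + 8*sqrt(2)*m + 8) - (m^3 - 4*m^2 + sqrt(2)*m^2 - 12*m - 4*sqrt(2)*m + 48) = sqrt(2)*m^2 + 8*m^2 + 14*m + 12*sqrt(2)*m - 40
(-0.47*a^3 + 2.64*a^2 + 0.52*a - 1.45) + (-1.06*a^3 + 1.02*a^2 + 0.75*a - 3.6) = -1.53*a^3 + 3.66*a^2 + 1.27*a - 5.05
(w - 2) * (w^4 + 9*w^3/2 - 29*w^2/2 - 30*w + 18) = w^5 + 5*w^4/2 - 47*w^3/2 - w^2 + 78*w - 36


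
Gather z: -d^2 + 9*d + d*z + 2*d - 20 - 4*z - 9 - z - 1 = -d^2 + 11*d + z*(d - 5) - 30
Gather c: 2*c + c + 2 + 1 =3*c + 3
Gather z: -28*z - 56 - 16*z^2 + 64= -16*z^2 - 28*z + 8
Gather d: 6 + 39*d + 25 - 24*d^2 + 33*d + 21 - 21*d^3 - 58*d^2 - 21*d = -21*d^3 - 82*d^2 + 51*d + 52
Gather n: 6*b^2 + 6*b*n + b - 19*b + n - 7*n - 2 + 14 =6*b^2 - 18*b + n*(6*b - 6) + 12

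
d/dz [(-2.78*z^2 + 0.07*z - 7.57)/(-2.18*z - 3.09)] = (6.0604*z^2 + 17.1804*z - 16.7189)/(4.7524*z^2 + 13.4724*z + 9.5481)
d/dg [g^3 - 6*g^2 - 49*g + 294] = 3*g^2 - 12*g - 49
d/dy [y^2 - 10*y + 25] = 2*y - 10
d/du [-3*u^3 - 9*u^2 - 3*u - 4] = -9*u^2 - 18*u - 3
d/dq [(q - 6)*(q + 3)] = 2*q - 3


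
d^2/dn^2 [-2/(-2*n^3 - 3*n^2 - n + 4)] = 4*(-3*(2*n + 1)*(2*n^3 + 3*n^2 + n - 4) + (6*n^2 + 6*n + 1)^2)/(2*n^3 + 3*n^2 + n - 4)^3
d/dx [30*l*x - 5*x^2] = 30*l - 10*x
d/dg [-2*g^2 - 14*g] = -4*g - 14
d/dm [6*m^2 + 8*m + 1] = 12*m + 8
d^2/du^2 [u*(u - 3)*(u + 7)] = 6*u + 8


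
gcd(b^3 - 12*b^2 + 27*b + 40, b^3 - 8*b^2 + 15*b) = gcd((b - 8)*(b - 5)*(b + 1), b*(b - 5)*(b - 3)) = b - 5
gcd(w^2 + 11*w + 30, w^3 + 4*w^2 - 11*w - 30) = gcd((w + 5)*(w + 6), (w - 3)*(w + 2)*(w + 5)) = w + 5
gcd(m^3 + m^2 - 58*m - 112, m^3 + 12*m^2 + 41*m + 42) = m^2 + 9*m + 14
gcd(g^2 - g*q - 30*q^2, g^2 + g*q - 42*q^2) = -g + 6*q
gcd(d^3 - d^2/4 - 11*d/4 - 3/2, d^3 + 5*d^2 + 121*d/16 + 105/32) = d + 3/4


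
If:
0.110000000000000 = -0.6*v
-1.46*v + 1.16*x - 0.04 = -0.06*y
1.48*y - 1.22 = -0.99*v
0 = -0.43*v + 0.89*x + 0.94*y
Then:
No Solution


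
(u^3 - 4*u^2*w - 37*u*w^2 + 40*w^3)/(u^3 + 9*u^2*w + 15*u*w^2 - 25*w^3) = (u - 8*w)/(u + 5*w)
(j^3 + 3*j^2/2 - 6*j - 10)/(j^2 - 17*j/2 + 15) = (j^2 + 4*j + 4)/(j - 6)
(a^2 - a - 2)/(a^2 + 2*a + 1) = (a - 2)/(a + 1)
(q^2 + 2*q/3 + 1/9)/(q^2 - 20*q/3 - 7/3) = (q + 1/3)/(q - 7)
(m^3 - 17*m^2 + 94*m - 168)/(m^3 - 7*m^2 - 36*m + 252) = (m - 4)/(m + 6)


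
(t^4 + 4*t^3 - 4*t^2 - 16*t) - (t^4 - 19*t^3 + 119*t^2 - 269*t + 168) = 23*t^3 - 123*t^2 + 253*t - 168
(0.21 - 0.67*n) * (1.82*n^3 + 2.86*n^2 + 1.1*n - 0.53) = -1.2194*n^4 - 1.534*n^3 - 0.1364*n^2 + 0.5861*n - 0.1113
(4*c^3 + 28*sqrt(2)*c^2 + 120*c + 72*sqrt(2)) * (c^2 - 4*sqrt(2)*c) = 4*c^5 + 12*sqrt(2)*c^4 - 104*c^3 - 408*sqrt(2)*c^2 - 576*c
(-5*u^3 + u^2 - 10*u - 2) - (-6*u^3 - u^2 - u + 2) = u^3 + 2*u^2 - 9*u - 4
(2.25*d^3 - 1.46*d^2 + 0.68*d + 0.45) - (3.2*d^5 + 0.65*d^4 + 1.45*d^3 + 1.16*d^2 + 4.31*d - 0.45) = -3.2*d^5 - 0.65*d^4 + 0.8*d^3 - 2.62*d^2 - 3.63*d + 0.9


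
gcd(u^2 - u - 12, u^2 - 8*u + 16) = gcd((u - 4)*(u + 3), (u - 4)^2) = u - 4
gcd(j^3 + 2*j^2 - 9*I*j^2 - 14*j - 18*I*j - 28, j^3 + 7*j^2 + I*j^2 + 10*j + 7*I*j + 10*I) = j + 2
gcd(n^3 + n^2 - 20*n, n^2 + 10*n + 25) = n + 5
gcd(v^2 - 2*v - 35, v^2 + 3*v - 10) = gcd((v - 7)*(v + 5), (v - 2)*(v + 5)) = v + 5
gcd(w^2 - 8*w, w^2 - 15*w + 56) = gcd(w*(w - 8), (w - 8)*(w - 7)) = w - 8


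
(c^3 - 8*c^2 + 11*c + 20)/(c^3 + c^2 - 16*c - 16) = (c - 5)/(c + 4)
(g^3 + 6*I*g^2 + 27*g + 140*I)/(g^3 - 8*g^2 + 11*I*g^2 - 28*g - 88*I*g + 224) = (g - 5*I)/(g - 8)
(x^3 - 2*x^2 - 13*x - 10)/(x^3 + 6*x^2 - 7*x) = (x^3 - 2*x^2 - 13*x - 10)/(x*(x^2 + 6*x - 7))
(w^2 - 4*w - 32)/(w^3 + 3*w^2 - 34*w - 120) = (w - 8)/(w^2 - w - 30)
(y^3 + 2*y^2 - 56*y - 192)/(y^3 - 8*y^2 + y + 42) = (y^3 + 2*y^2 - 56*y - 192)/(y^3 - 8*y^2 + y + 42)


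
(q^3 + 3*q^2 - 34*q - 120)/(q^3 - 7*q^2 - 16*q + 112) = (q^2 - q - 30)/(q^2 - 11*q + 28)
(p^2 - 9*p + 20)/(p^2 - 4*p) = (p - 5)/p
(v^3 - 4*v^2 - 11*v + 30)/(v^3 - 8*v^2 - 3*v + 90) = (v - 2)/(v - 6)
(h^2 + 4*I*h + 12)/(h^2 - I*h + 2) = (h + 6*I)/(h + I)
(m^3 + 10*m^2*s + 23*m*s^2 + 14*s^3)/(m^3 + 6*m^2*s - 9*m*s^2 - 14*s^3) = (-m - 2*s)/(-m + 2*s)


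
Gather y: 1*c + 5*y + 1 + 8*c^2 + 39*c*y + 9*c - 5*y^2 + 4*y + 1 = 8*c^2 + 10*c - 5*y^2 + y*(39*c + 9) + 2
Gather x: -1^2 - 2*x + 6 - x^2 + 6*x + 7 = -x^2 + 4*x + 12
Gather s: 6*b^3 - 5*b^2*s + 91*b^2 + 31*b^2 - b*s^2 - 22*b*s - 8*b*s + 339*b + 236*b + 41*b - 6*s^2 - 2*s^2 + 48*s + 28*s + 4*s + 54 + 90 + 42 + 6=6*b^3 + 122*b^2 + 616*b + s^2*(-b - 8) + s*(-5*b^2 - 30*b + 80) + 192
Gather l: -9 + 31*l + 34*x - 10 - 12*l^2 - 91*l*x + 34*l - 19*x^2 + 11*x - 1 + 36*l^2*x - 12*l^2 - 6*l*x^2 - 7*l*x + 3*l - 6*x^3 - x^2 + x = l^2*(36*x - 24) + l*(-6*x^2 - 98*x + 68) - 6*x^3 - 20*x^2 + 46*x - 20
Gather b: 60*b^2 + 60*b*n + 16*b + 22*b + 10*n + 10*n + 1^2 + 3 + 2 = 60*b^2 + b*(60*n + 38) + 20*n + 6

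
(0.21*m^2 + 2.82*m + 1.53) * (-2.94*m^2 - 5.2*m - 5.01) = -0.6174*m^4 - 9.3828*m^3 - 20.2143*m^2 - 22.0842*m - 7.6653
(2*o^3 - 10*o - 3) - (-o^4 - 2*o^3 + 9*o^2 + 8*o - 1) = o^4 + 4*o^3 - 9*o^2 - 18*o - 2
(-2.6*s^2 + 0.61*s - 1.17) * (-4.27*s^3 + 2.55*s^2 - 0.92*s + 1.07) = 11.102*s^5 - 9.2347*s^4 + 8.9434*s^3 - 6.3267*s^2 + 1.7291*s - 1.2519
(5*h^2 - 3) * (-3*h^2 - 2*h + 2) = -15*h^4 - 10*h^3 + 19*h^2 + 6*h - 6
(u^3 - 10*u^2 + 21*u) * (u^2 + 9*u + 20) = u^5 - u^4 - 49*u^3 - 11*u^2 + 420*u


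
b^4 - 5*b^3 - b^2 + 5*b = b*(b - 5)*(b - 1)*(b + 1)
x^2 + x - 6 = (x - 2)*(x + 3)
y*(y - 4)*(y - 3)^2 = y^4 - 10*y^3 + 33*y^2 - 36*y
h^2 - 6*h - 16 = (h - 8)*(h + 2)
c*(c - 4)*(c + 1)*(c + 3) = c^4 - 13*c^2 - 12*c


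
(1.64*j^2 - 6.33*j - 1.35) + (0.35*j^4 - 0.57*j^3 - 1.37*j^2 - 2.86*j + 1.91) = 0.35*j^4 - 0.57*j^3 + 0.27*j^2 - 9.19*j + 0.56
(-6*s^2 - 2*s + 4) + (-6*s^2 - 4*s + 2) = -12*s^2 - 6*s + 6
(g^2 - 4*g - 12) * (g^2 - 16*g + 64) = g^4 - 20*g^3 + 116*g^2 - 64*g - 768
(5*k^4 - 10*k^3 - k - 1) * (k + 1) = 5*k^5 - 5*k^4 - 10*k^3 - k^2 - 2*k - 1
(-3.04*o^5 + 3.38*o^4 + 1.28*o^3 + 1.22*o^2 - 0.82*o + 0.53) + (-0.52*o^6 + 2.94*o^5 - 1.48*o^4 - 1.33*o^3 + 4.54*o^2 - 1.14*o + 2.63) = -0.52*o^6 - 0.1*o^5 + 1.9*o^4 - 0.05*o^3 + 5.76*o^2 - 1.96*o + 3.16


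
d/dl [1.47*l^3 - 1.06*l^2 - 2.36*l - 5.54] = 4.41*l^2 - 2.12*l - 2.36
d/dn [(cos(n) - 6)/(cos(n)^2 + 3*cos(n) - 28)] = (cos(n)^2 - 12*cos(n) + 10)*sin(n)/(cos(n)^2 + 3*cos(n) - 28)^2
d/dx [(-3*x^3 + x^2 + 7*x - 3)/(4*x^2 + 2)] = (-6*x^4 - 23*x^2 + 14*x + 7)/(2*(4*x^4 + 4*x^2 + 1))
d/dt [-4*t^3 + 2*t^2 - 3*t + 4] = -12*t^2 + 4*t - 3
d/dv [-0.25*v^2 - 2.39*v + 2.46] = -0.5*v - 2.39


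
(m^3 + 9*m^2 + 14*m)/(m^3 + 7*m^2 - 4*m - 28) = m/(m - 2)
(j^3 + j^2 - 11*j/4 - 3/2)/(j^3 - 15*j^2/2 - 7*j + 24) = (j + 1/2)/(j - 8)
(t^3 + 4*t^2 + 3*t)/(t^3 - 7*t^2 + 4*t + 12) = t*(t + 3)/(t^2 - 8*t + 12)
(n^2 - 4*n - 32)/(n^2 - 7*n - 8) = (n + 4)/(n + 1)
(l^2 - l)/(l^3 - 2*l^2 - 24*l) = (1 - l)/(-l^2 + 2*l + 24)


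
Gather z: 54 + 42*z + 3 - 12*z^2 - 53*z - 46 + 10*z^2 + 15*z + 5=-2*z^2 + 4*z + 16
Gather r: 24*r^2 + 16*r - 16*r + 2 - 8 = 24*r^2 - 6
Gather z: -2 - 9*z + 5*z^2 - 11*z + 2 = 5*z^2 - 20*z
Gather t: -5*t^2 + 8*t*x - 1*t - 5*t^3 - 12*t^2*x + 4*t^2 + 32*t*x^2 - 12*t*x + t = -5*t^3 + t^2*(-12*x - 1) + t*(32*x^2 - 4*x)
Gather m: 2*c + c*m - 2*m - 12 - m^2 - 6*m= 2*c - m^2 + m*(c - 8) - 12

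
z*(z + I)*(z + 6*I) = z^3 + 7*I*z^2 - 6*z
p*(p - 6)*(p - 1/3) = p^3 - 19*p^2/3 + 2*p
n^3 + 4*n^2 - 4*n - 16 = (n - 2)*(n + 2)*(n + 4)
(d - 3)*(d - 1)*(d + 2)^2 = d^4 - 9*d^2 - 4*d + 12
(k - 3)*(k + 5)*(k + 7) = k^3 + 9*k^2 - k - 105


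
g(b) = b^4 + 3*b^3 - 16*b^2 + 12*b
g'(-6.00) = -336.00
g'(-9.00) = -1887.00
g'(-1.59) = 69.55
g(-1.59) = -65.20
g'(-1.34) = 61.42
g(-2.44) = -132.67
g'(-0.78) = 40.54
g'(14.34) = 13199.10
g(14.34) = 48014.35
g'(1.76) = 5.37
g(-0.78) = -20.15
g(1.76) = -2.49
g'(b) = 4*b^3 + 9*b^2 - 32*b + 12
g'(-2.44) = 85.56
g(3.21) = 79.06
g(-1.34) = -48.80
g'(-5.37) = -176.04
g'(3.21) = 134.32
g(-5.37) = -158.83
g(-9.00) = 2970.00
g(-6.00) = 0.00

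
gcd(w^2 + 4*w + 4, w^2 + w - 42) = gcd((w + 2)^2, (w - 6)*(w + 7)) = 1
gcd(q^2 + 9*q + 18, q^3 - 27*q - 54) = q + 3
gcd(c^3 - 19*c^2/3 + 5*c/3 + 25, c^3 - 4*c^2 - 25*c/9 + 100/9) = c + 5/3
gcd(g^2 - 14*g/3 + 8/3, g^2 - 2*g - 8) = g - 4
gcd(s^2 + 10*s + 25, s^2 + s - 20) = s + 5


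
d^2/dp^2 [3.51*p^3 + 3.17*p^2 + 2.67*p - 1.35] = 21.06*p + 6.34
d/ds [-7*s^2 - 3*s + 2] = -14*s - 3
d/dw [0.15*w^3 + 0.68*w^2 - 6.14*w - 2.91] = 0.45*w^2 + 1.36*w - 6.14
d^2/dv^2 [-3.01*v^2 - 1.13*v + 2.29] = -6.02000000000000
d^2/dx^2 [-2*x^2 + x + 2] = -4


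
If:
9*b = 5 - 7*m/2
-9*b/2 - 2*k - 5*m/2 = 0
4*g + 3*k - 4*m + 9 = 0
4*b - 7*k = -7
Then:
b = 78/11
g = -1759/77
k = 389/77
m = -1294/77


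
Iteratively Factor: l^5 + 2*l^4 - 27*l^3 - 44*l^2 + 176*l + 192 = (l - 4)*(l^4 + 6*l^3 - 3*l^2 - 56*l - 48) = (l - 4)*(l - 3)*(l^3 + 9*l^2 + 24*l + 16) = (l - 4)*(l - 3)*(l + 4)*(l^2 + 5*l + 4) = (l - 4)*(l - 3)*(l + 1)*(l + 4)*(l + 4)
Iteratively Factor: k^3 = (k)*(k^2) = k^2*(k)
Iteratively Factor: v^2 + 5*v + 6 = (v + 3)*(v + 2)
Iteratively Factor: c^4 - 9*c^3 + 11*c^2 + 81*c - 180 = (c + 3)*(c^3 - 12*c^2 + 47*c - 60) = (c - 4)*(c + 3)*(c^2 - 8*c + 15) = (c - 5)*(c - 4)*(c + 3)*(c - 3)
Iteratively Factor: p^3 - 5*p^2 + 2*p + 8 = (p - 4)*(p^2 - p - 2) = (p - 4)*(p + 1)*(p - 2)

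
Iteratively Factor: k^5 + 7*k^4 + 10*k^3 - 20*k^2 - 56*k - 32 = (k + 1)*(k^4 + 6*k^3 + 4*k^2 - 24*k - 32) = (k + 1)*(k + 2)*(k^3 + 4*k^2 - 4*k - 16) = (k + 1)*(k + 2)*(k + 4)*(k^2 - 4) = (k - 2)*(k + 1)*(k + 2)*(k + 4)*(k + 2)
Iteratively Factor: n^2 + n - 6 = (n + 3)*(n - 2)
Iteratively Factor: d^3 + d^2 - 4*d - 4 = (d + 2)*(d^2 - d - 2) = (d - 2)*(d + 2)*(d + 1)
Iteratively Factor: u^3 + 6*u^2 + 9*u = (u)*(u^2 + 6*u + 9) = u*(u + 3)*(u + 3)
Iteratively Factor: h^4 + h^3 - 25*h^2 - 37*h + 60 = (h - 1)*(h^3 + 2*h^2 - 23*h - 60) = (h - 1)*(h + 4)*(h^2 - 2*h - 15) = (h - 5)*(h - 1)*(h + 4)*(h + 3)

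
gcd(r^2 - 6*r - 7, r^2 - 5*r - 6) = r + 1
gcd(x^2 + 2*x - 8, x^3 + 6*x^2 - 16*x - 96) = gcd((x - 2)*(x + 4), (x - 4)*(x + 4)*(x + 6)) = x + 4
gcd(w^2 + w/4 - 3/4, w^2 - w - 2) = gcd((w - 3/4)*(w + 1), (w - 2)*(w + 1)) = w + 1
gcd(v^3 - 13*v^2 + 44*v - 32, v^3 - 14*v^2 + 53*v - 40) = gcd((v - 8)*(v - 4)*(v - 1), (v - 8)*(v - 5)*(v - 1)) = v^2 - 9*v + 8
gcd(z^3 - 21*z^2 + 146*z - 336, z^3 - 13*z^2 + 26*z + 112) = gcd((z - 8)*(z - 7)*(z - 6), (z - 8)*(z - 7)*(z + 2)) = z^2 - 15*z + 56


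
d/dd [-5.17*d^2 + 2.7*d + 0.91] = 2.7 - 10.34*d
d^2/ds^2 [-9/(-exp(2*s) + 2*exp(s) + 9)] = 18*((1 - 2*exp(s))*(-exp(2*s) + 2*exp(s) + 9) - 4*(1 - exp(s))^2*exp(s))*exp(s)/(-exp(2*s) + 2*exp(s) + 9)^3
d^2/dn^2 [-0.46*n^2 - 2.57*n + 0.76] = -0.920000000000000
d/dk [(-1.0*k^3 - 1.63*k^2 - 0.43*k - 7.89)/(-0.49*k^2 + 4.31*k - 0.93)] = (0.49*k^4 - 8.62*k^3 - 4.446*k^2 - 4.7004*k + 34.4058)/(0.2401*k^4 - 4.2238*k^3 + 19.4875*k^2 - 8.0166*k + 0.8649)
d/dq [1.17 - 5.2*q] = -5.20000000000000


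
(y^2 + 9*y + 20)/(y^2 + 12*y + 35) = (y + 4)/(y + 7)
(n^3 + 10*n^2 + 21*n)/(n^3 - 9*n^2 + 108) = n*(n + 7)/(n^2 - 12*n + 36)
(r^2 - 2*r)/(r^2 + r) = (r - 2)/(r + 1)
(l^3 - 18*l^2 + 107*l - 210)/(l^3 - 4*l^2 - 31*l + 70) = (l^2 - 11*l + 30)/(l^2 + 3*l - 10)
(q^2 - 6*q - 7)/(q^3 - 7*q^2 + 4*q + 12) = (q - 7)/(q^2 - 8*q + 12)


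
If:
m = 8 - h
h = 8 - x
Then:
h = 8 - x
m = x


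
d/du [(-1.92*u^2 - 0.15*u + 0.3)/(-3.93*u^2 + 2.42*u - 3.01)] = (-5.2359*u^2 + 13.9164*u - 0.2745)/(15.4449*u^4 - 19.0212*u^3 + 29.515*u^2 - 14.5684*u + 9.0601)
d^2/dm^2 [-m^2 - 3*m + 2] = -2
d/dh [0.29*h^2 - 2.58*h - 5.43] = 0.58*h - 2.58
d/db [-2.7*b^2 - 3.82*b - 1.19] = -5.4*b - 3.82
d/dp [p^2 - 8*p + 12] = 2*p - 8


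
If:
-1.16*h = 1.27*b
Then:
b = -0.913385826771654*h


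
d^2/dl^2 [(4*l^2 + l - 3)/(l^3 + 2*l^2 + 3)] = 2*(4*l^6 + 3*l^5 - 12*l^4 - 128*l^3 - 126*l^2 + 9*l + 54)/(l^9 + 6*l^8 + 12*l^7 + 17*l^6 + 36*l^5 + 36*l^4 + 27*l^3 + 54*l^2 + 27)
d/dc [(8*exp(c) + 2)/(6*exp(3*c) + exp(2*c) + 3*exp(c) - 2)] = 2*(-(4*exp(c) + 1)*(18*exp(2*c) + 2*exp(c) + 3) + 24*exp(3*c) + 4*exp(2*c) + 12*exp(c) - 8)*exp(c)/(6*exp(3*c) + exp(2*c) + 3*exp(c) - 2)^2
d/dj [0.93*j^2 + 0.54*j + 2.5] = 1.86*j + 0.54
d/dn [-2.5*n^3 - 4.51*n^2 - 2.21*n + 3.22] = -7.5*n^2 - 9.02*n - 2.21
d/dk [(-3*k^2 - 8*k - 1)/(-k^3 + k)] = (-3*k^4 - 16*k^3 - 6*k^2 + 1)/(k^6 - 2*k^4 + k^2)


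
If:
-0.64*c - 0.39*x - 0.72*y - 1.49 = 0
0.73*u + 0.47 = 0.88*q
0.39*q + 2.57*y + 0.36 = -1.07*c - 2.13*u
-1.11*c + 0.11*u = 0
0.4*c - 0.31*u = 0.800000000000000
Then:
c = -0.29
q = -1.92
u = -2.96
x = -8.37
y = 2.73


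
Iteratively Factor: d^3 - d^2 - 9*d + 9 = (d + 3)*(d^2 - 4*d + 3) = (d - 3)*(d + 3)*(d - 1)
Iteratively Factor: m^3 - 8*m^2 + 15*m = (m - 5)*(m^2 - 3*m) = (m - 5)*(m - 3)*(m)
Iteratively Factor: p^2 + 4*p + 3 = (p + 1)*(p + 3)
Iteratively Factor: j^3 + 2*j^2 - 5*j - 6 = (j + 1)*(j^2 + j - 6) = (j - 2)*(j + 1)*(j + 3)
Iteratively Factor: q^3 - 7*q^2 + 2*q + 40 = (q + 2)*(q^2 - 9*q + 20) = (q - 4)*(q + 2)*(q - 5)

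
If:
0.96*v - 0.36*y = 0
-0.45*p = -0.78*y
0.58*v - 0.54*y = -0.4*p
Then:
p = 0.00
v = 0.00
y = 0.00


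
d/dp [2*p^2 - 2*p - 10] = 4*p - 2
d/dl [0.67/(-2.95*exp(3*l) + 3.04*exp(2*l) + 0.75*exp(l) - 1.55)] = (5.9295*exp(2*l) - 4.0736*exp(l) - 0.5025)*exp(l)/(2.95*exp(3*l) - 3.04*exp(2*l) - 0.75*exp(l) + 1.55)^2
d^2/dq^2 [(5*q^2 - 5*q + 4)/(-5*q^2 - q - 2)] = 12*(25*q^3 - 25*q^2 - 35*q + 1)/(125*q^6 + 75*q^5 + 165*q^4 + 61*q^3 + 66*q^2 + 12*q + 8)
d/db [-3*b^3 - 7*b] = -9*b^2 - 7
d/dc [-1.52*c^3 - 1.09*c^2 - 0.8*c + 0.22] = -4.56*c^2 - 2.18*c - 0.8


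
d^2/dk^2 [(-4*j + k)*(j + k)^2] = -4*j + 6*k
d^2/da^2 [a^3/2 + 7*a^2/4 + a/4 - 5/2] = 3*a + 7/2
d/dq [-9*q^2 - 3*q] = -18*q - 3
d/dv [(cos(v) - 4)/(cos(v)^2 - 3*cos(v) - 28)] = (cos(v)^2 - 8*cos(v) + 40)*sin(v)/(sin(v)^2 + 3*cos(v) + 27)^2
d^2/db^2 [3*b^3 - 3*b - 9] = 18*b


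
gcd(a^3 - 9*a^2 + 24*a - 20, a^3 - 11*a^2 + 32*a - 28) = a^2 - 4*a + 4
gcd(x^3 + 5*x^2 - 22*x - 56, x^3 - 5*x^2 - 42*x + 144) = 1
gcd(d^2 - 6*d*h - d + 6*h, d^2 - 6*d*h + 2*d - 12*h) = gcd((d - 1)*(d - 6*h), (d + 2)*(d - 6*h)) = d - 6*h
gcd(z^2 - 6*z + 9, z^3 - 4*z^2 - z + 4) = 1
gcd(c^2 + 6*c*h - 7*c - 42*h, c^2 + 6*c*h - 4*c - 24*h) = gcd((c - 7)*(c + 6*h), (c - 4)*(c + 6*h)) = c + 6*h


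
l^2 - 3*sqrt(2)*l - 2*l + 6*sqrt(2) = (l - 2)*(l - 3*sqrt(2))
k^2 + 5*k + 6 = (k + 2)*(k + 3)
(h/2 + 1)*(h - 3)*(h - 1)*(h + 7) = h^4/2 + 5*h^3/2 - 19*h^2/2 - 29*h/2 + 21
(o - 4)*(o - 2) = o^2 - 6*o + 8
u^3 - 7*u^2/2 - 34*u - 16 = (u - 8)*(u + 1/2)*(u + 4)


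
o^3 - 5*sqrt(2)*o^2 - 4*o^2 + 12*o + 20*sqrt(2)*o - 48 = (o - 4)*(o - 3*sqrt(2))*(o - 2*sqrt(2))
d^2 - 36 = (d - 6)*(d + 6)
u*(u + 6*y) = u^2 + 6*u*y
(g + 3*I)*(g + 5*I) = g^2 + 8*I*g - 15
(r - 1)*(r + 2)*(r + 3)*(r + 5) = r^4 + 9*r^3 + 21*r^2 - r - 30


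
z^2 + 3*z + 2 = (z + 1)*(z + 2)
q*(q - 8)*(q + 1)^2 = q^4 - 6*q^3 - 15*q^2 - 8*q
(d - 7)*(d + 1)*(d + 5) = d^3 - d^2 - 37*d - 35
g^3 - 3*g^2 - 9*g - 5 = (g - 5)*(g + 1)^2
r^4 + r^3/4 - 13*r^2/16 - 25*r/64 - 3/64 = (r - 1)*(r + 1/4)^2*(r + 3/4)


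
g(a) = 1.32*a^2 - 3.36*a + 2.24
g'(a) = 2.64*a - 3.36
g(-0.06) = 2.45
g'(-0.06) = -3.52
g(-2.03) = 14.50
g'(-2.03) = -8.72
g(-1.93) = 13.64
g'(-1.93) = -8.46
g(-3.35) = 28.31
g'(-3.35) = -12.20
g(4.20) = 11.41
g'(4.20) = 7.73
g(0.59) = 0.72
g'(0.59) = -1.80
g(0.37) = 1.18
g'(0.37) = -2.38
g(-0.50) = 4.25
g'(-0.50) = -4.68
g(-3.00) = 24.20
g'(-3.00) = -11.28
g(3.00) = 4.04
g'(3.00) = 4.56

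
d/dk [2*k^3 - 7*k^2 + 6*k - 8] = 6*k^2 - 14*k + 6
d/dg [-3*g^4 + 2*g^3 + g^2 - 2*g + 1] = -12*g^3 + 6*g^2 + 2*g - 2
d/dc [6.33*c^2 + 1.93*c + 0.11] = 12.66*c + 1.93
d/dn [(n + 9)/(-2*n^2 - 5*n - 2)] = (-2*n^2 - 5*n + (n + 9)*(4*n + 5) - 2)/(2*n^2 + 5*n + 2)^2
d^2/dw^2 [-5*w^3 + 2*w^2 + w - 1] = 4 - 30*w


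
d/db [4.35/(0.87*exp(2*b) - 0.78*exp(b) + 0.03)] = (3.393 - 7.569*exp(b))*exp(b)/(0.87*exp(2*b) - 0.78*exp(b) + 0.03)^2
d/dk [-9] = 0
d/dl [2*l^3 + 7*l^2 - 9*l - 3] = 6*l^2 + 14*l - 9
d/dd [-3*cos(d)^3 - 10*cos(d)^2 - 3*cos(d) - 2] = (9*cos(d)^2 + 20*cos(d) + 3)*sin(d)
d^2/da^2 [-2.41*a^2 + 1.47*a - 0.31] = -4.82000000000000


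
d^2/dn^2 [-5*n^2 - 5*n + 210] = -10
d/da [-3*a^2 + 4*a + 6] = 4 - 6*a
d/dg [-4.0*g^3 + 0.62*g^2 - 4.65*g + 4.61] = -12.0*g^2 + 1.24*g - 4.65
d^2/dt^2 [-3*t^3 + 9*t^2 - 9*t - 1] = 18 - 18*t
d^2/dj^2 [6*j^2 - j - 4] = 12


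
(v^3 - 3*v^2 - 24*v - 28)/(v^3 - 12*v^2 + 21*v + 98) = (v + 2)/(v - 7)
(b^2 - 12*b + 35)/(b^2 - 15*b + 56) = (b - 5)/(b - 8)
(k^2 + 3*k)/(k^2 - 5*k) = (k + 3)/(k - 5)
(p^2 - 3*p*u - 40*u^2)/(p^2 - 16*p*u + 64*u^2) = (p + 5*u)/(p - 8*u)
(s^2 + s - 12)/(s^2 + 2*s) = (s^2 + s - 12)/(s*(s + 2))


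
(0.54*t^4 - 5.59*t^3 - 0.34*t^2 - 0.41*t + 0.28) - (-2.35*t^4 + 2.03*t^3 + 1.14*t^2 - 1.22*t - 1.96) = 2.89*t^4 - 7.62*t^3 - 1.48*t^2 + 0.81*t + 2.24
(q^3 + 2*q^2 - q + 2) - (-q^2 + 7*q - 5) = q^3 + 3*q^2 - 8*q + 7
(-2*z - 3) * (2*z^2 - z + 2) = -4*z^3 - 4*z^2 - z - 6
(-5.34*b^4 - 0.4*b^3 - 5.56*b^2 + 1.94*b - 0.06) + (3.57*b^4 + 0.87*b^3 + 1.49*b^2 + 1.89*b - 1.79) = -1.77*b^4 + 0.47*b^3 - 4.07*b^2 + 3.83*b - 1.85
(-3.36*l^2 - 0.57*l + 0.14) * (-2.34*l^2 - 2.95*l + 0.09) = 7.8624*l^4 + 11.2458*l^3 + 1.0515*l^2 - 0.4643*l + 0.0126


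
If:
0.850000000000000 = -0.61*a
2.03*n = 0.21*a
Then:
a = -1.39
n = -0.14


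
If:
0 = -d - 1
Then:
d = -1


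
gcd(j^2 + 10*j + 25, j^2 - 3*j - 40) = j + 5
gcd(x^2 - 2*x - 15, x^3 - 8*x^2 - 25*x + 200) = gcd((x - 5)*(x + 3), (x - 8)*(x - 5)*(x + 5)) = x - 5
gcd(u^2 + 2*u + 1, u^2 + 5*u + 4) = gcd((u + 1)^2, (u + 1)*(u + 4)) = u + 1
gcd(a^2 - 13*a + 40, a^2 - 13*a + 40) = a^2 - 13*a + 40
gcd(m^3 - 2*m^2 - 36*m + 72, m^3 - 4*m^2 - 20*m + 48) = m^2 - 8*m + 12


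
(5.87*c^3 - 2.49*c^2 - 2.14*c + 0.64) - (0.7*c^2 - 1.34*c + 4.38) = 5.87*c^3 - 3.19*c^2 - 0.8*c - 3.74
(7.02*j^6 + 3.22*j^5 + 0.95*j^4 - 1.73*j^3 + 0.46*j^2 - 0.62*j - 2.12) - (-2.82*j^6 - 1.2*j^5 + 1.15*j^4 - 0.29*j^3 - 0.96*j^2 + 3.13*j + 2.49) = 9.84*j^6 + 4.42*j^5 - 0.2*j^4 - 1.44*j^3 + 1.42*j^2 - 3.75*j - 4.61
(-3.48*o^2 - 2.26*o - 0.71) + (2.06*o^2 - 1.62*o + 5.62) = -1.42*o^2 - 3.88*o + 4.91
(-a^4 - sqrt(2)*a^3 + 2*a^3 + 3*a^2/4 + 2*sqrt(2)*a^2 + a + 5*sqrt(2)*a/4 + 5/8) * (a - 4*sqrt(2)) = -a^5 + 2*a^4 + 3*sqrt(2)*a^4 - 6*sqrt(2)*a^3 + 35*a^3/4 - 15*a^2 - 7*sqrt(2)*a^2/4 - 75*a/8 - 4*sqrt(2)*a - 5*sqrt(2)/2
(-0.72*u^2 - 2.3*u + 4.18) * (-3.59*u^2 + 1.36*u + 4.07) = 2.5848*u^4 + 7.2778*u^3 - 21.0646*u^2 - 3.6762*u + 17.0126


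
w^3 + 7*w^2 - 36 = (w - 2)*(w + 3)*(w + 6)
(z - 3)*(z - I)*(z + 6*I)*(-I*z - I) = -I*z^4 + 5*z^3 + 2*I*z^3 - 10*z^2 - 3*I*z^2 - 15*z + 12*I*z + 18*I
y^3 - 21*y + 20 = (y - 4)*(y - 1)*(y + 5)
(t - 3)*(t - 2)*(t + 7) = t^3 + 2*t^2 - 29*t + 42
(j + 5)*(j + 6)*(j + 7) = j^3 + 18*j^2 + 107*j + 210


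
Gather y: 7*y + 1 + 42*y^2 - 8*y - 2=42*y^2 - y - 1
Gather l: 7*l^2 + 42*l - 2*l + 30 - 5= 7*l^2 + 40*l + 25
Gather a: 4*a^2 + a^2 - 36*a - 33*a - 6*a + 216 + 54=5*a^2 - 75*a + 270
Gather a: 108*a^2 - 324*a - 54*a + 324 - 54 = 108*a^2 - 378*a + 270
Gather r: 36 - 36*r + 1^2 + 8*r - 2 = 35 - 28*r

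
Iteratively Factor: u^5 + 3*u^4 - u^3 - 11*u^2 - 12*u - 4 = (u + 1)*(u^4 + 2*u^3 - 3*u^2 - 8*u - 4) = (u + 1)^2*(u^3 + u^2 - 4*u - 4) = (u - 2)*(u + 1)^2*(u^2 + 3*u + 2) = (u - 2)*(u + 1)^3*(u + 2)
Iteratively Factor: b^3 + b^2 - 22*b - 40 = (b + 4)*(b^2 - 3*b - 10) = (b - 5)*(b + 4)*(b + 2)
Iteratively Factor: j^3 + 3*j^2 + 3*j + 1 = (j + 1)*(j^2 + 2*j + 1) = (j + 1)^2*(j + 1)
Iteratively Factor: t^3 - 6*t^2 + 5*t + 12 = (t + 1)*(t^2 - 7*t + 12) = (t - 4)*(t + 1)*(t - 3)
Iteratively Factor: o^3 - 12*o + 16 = (o + 4)*(o^2 - 4*o + 4) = (o - 2)*(o + 4)*(o - 2)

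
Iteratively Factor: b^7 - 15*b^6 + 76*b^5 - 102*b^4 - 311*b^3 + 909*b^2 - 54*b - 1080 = (b + 2)*(b^6 - 17*b^5 + 110*b^4 - 322*b^3 + 333*b^2 + 243*b - 540) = (b - 3)*(b + 2)*(b^5 - 14*b^4 + 68*b^3 - 118*b^2 - 21*b + 180) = (b - 4)*(b - 3)*(b + 2)*(b^4 - 10*b^3 + 28*b^2 - 6*b - 45) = (b - 5)*(b - 4)*(b - 3)*(b + 2)*(b^3 - 5*b^2 + 3*b + 9) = (b - 5)*(b - 4)*(b - 3)^2*(b + 2)*(b^2 - 2*b - 3) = (b - 5)*(b - 4)*(b - 3)^3*(b + 2)*(b + 1)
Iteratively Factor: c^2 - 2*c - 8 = (c - 4)*(c + 2)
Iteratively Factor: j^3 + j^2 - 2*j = (j)*(j^2 + j - 2) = j*(j + 2)*(j - 1)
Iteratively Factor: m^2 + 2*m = (m)*(m + 2)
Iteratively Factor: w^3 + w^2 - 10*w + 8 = (w - 2)*(w^2 + 3*w - 4) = (w - 2)*(w - 1)*(w + 4)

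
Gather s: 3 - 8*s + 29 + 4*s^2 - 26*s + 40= 4*s^2 - 34*s + 72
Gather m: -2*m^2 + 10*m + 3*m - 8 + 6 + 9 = -2*m^2 + 13*m + 7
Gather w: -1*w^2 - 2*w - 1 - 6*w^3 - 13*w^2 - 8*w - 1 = -6*w^3 - 14*w^2 - 10*w - 2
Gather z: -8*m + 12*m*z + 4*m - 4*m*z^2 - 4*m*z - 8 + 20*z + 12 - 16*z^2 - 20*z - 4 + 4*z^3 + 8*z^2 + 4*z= -4*m + 4*z^3 + z^2*(-4*m - 8) + z*(8*m + 4)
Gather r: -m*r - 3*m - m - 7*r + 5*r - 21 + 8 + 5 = -4*m + r*(-m - 2) - 8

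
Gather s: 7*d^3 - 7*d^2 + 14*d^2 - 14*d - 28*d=7*d^3 + 7*d^2 - 42*d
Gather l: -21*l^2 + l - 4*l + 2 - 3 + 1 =-21*l^2 - 3*l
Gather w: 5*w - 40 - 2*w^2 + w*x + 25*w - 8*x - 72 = -2*w^2 + w*(x + 30) - 8*x - 112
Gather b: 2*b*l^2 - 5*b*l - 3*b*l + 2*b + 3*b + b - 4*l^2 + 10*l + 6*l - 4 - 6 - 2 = b*(2*l^2 - 8*l + 6) - 4*l^2 + 16*l - 12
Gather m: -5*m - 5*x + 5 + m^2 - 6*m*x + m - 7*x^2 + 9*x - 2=m^2 + m*(-6*x - 4) - 7*x^2 + 4*x + 3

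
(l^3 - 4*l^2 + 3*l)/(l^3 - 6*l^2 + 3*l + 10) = l*(l^2 - 4*l + 3)/(l^3 - 6*l^2 + 3*l + 10)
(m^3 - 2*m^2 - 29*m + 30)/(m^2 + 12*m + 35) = (m^2 - 7*m + 6)/(m + 7)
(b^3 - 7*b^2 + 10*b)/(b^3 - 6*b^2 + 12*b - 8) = b*(b - 5)/(b^2 - 4*b + 4)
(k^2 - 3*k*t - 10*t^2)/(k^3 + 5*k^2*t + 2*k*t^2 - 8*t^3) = (-k + 5*t)/(-k^2 - 3*k*t + 4*t^2)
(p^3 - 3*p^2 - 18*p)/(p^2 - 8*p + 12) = p*(p + 3)/(p - 2)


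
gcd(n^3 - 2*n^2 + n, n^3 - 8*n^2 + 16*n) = n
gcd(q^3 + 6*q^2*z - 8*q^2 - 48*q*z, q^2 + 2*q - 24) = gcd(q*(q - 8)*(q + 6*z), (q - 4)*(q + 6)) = 1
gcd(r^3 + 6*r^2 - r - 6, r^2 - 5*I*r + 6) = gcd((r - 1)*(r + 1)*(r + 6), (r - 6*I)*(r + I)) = 1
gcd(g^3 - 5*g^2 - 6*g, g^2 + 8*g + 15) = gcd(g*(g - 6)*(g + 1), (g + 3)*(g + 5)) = 1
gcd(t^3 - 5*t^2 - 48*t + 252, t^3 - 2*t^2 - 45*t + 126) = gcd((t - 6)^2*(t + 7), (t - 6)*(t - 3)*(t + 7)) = t^2 + t - 42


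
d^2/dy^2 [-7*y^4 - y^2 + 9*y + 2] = -84*y^2 - 2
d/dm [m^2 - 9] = 2*m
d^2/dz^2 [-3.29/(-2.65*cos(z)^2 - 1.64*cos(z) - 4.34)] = (-92.4161*(1 - cos(z)^2)^2 - 42.89502*cos(z)^3 + 96.296326*cos(z)^2 + 109.206944*cos(z) + 34.437088)/(2.65*cos(z)^2 + 1.64*cos(z) + 4.34)^3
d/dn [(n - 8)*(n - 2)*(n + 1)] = 3*n^2 - 18*n + 6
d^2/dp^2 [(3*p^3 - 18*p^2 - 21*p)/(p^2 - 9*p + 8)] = 72*(p^3 - 6*p^2 + 30*p - 74)/(p^6 - 27*p^5 + 267*p^4 - 1161*p^3 + 2136*p^2 - 1728*p + 512)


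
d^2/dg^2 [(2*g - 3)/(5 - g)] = -14/(g - 5)^3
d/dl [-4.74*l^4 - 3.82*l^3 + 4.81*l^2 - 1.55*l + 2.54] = -18.96*l^3 - 11.46*l^2 + 9.62*l - 1.55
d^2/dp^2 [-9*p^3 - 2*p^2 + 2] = -54*p - 4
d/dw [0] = 0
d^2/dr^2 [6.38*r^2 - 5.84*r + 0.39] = 12.7600000000000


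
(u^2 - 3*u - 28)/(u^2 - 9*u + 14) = (u + 4)/(u - 2)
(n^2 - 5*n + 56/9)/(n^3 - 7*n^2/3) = (n - 8/3)/n^2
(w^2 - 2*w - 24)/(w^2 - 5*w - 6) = (w + 4)/(w + 1)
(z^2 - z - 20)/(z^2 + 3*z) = (z^2 - z - 20)/(z*(z + 3))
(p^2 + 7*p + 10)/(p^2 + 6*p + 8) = (p + 5)/(p + 4)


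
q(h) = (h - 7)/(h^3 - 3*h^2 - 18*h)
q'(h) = (h - 7)*(-3*h^2 + 6*h + 18)/(h^3 - 3*h^2 - 18*h)^2 + 1/(h^3 - 3*h^2 - 18*h)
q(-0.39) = -1.14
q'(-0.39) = -2.50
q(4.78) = 0.05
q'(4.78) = 0.00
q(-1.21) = -0.53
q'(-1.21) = -0.15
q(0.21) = 1.74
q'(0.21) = -8.78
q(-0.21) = -1.98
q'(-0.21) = -8.77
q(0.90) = 0.34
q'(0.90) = -0.46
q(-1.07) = -0.55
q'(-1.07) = -0.24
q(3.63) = 0.06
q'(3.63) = -0.02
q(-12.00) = 0.01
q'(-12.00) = 0.00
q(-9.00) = 0.02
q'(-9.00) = 0.01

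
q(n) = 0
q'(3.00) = 0.00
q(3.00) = 0.00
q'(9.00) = 0.00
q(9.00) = 0.00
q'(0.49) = 0.00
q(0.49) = 0.00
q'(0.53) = 0.00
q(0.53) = 0.00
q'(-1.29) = 0.00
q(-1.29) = 0.00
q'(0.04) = 0.00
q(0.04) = 0.00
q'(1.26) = 0.00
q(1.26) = 0.00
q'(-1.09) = 0.00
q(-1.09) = 0.00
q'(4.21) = 0.00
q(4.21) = 0.00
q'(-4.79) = 0.00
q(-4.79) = 0.00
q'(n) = 0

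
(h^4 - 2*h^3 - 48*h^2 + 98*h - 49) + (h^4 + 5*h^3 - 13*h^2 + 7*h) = 2*h^4 + 3*h^3 - 61*h^2 + 105*h - 49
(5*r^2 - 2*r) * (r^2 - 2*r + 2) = 5*r^4 - 12*r^3 + 14*r^2 - 4*r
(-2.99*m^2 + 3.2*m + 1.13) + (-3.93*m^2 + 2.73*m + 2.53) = -6.92*m^2 + 5.93*m + 3.66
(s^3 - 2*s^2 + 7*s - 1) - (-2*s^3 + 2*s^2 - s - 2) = 3*s^3 - 4*s^2 + 8*s + 1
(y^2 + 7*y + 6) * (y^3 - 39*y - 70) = y^5 + 7*y^4 - 33*y^3 - 343*y^2 - 724*y - 420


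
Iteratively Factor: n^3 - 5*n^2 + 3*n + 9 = (n - 3)*(n^2 - 2*n - 3) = (n - 3)^2*(n + 1)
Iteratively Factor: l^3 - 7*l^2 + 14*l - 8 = (l - 4)*(l^2 - 3*l + 2) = (l - 4)*(l - 2)*(l - 1)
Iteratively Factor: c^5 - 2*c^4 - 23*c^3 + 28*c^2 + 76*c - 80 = (c + 4)*(c^4 - 6*c^3 + c^2 + 24*c - 20) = (c - 1)*(c + 4)*(c^3 - 5*c^2 - 4*c + 20) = (c - 2)*(c - 1)*(c + 4)*(c^2 - 3*c - 10) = (c - 5)*(c - 2)*(c - 1)*(c + 4)*(c + 2)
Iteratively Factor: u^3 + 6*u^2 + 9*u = (u)*(u^2 + 6*u + 9) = u*(u + 3)*(u + 3)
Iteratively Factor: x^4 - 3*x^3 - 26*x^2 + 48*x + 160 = (x - 5)*(x^3 + 2*x^2 - 16*x - 32) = (x - 5)*(x + 2)*(x^2 - 16) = (x - 5)*(x - 4)*(x + 2)*(x + 4)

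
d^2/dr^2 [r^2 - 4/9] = 2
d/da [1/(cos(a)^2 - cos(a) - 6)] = (2*cos(a) - 1)*sin(a)/(sin(a)^2 + cos(a) + 5)^2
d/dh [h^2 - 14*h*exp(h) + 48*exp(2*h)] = -14*h*exp(h) + 2*h + 96*exp(2*h) - 14*exp(h)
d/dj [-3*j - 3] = -3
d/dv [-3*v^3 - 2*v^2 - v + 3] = -9*v^2 - 4*v - 1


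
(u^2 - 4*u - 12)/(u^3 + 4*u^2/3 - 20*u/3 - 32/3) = 3*(u - 6)/(3*u^2 - 2*u - 16)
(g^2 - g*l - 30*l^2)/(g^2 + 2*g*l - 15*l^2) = (g - 6*l)/(g - 3*l)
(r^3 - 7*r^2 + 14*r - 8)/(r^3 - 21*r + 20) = (r - 2)/(r + 5)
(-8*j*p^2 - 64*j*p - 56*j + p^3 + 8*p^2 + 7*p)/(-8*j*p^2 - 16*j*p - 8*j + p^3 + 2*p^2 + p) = (p + 7)/(p + 1)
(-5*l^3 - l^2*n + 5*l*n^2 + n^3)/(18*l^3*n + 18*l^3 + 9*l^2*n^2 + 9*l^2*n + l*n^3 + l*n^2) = (-5*l^3 - l^2*n + 5*l*n^2 + n^3)/(l*(18*l^2*n + 18*l^2 + 9*l*n^2 + 9*l*n + n^3 + n^2))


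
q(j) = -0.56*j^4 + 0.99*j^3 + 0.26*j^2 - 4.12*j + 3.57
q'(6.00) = -377.92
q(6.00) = -523.71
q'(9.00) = -1391.83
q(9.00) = -2964.90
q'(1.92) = -8.03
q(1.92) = -3.98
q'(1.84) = -7.06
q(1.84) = -3.38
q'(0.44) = -3.51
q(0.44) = 1.87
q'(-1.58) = 11.31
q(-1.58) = 3.33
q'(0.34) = -3.69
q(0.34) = 2.23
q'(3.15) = -43.03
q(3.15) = -31.02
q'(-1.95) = 22.77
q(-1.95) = -2.85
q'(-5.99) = 580.75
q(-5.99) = -896.13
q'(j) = -2.24*j^3 + 2.97*j^2 + 0.52*j - 4.12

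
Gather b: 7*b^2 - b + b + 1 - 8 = 7*b^2 - 7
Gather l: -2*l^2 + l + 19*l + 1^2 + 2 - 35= -2*l^2 + 20*l - 32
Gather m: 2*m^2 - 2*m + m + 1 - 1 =2*m^2 - m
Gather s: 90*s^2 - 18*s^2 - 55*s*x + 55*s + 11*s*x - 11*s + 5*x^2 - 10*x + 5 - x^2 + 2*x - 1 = 72*s^2 + s*(44 - 44*x) + 4*x^2 - 8*x + 4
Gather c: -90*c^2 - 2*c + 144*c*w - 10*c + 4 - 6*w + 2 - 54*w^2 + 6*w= -90*c^2 + c*(144*w - 12) - 54*w^2 + 6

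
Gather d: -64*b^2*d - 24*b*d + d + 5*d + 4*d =d*(-64*b^2 - 24*b + 10)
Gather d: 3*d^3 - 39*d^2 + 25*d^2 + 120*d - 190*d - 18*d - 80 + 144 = 3*d^3 - 14*d^2 - 88*d + 64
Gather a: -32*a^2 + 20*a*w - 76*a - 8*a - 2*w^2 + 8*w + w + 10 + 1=-32*a^2 + a*(20*w - 84) - 2*w^2 + 9*w + 11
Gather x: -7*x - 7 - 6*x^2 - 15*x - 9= -6*x^2 - 22*x - 16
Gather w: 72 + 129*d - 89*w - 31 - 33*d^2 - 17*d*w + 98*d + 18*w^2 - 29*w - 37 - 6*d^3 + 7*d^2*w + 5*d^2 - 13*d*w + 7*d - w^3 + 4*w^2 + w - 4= -6*d^3 - 28*d^2 + 234*d - w^3 + 22*w^2 + w*(7*d^2 - 30*d - 117)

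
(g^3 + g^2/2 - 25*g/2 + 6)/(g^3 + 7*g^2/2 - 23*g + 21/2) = (g + 4)/(g + 7)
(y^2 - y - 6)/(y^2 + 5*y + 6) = (y - 3)/(y + 3)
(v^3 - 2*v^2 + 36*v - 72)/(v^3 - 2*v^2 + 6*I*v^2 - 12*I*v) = (v - 6*I)/v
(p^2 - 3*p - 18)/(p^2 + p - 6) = (p - 6)/(p - 2)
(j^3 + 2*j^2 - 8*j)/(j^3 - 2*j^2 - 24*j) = (j - 2)/(j - 6)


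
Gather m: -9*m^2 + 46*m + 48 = -9*m^2 + 46*m + 48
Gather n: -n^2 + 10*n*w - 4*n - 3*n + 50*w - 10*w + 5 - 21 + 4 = -n^2 + n*(10*w - 7) + 40*w - 12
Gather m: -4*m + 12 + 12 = 24 - 4*m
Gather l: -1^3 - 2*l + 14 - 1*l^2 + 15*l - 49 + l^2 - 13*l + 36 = 0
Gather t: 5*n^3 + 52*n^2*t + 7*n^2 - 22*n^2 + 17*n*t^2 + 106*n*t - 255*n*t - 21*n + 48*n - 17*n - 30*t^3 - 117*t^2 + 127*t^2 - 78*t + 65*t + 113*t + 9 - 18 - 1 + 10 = 5*n^3 - 15*n^2 + 10*n - 30*t^3 + t^2*(17*n + 10) + t*(52*n^2 - 149*n + 100)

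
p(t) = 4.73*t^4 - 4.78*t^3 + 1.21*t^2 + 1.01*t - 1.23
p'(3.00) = 390.05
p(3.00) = 266.76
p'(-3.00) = -646.15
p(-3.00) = 518.82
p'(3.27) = 517.14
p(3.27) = 388.69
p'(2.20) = 138.39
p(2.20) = 66.75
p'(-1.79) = -157.78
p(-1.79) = 76.81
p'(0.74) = 2.62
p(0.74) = -0.34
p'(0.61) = 1.44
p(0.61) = -0.59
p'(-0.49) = -5.84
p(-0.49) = -0.60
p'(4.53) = 1476.50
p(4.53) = 1575.67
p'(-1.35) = -74.94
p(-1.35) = 27.08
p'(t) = 18.92*t^3 - 14.34*t^2 + 2.42*t + 1.01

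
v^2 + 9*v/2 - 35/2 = (v - 5/2)*(v + 7)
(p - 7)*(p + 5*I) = p^2 - 7*p + 5*I*p - 35*I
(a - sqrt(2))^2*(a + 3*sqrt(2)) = a^3 + sqrt(2)*a^2 - 10*a + 6*sqrt(2)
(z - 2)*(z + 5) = z^2 + 3*z - 10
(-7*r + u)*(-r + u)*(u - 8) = 7*r^2*u - 56*r^2 - 8*r*u^2 + 64*r*u + u^3 - 8*u^2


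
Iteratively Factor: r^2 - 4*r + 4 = (r - 2)*(r - 2)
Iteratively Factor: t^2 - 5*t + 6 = (t - 2)*(t - 3)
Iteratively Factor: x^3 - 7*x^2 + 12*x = (x)*(x^2 - 7*x + 12) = x*(x - 4)*(x - 3)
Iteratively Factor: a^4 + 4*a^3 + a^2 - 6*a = (a + 2)*(a^3 + 2*a^2 - 3*a) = (a - 1)*(a + 2)*(a^2 + 3*a) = (a - 1)*(a + 2)*(a + 3)*(a)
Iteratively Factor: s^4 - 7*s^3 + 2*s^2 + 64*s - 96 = (s - 4)*(s^3 - 3*s^2 - 10*s + 24) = (s - 4)*(s - 2)*(s^2 - s - 12) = (s - 4)*(s - 2)*(s + 3)*(s - 4)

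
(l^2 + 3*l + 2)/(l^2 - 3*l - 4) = (l + 2)/(l - 4)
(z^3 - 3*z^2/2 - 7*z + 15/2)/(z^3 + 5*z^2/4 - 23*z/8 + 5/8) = 4*(z - 3)/(4*z - 1)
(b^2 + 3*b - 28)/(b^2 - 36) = (b^2 + 3*b - 28)/(b^2 - 36)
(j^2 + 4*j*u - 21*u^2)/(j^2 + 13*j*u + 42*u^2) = (j - 3*u)/(j + 6*u)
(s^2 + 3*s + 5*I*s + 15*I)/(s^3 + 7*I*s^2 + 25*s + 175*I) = (s + 3)/(s^2 + 2*I*s + 35)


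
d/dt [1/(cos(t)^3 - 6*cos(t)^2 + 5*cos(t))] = (3*sin(t) + 5*sin(t)/cos(t)^2 - 12*tan(t))/((cos(t) - 5)^2*(cos(t) - 1)^2)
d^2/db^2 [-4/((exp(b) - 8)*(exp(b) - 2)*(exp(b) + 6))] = (-36*exp(5*b) + 176*exp(4*b) + 96*exp(3*b) + 1344*exp(2*b) - 13888*exp(b) - 16896)*exp(b)/(exp(9*b) - 12*exp(8*b) - 84*exp(7*b) + 1280*exp(6*b) + 1392*exp(5*b) - 43968*exp(4*b) + 43840*exp(3*b) + 446976*exp(2*b) - 1216512*exp(b) + 884736)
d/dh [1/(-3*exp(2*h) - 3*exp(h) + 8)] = (6*exp(h) + 3)*exp(h)/(3*exp(2*h) + 3*exp(h) - 8)^2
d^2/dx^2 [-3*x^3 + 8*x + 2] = -18*x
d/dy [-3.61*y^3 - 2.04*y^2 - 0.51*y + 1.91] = -10.83*y^2 - 4.08*y - 0.51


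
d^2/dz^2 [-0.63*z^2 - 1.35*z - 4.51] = -1.26000000000000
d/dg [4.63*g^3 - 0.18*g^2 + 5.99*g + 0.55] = 13.89*g^2 - 0.36*g + 5.99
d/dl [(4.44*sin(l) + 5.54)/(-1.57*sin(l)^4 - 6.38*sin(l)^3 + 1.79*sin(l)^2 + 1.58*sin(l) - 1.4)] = (20.9124*sin(l)^4 + 91.4456*sin(l)^3 + 98.088*sin(l)^2 - 19.8332*sin(l) - 14.9692)*cos(l)/(2.4649*sin(l)^8 + 20.0332*sin(l)^7 + 35.0838*sin(l)^6 - 27.8016*sin(l)^5 - 12.5607*sin(l)^4 + 23.5204*sin(l)^3 - 2.5156*sin(l)^2 - 4.424*sin(l) + 1.96)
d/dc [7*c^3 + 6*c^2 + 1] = 3*c*(7*c + 4)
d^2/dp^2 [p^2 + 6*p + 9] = 2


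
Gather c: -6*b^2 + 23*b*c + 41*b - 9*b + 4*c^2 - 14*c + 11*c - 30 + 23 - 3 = -6*b^2 + 32*b + 4*c^2 + c*(23*b - 3) - 10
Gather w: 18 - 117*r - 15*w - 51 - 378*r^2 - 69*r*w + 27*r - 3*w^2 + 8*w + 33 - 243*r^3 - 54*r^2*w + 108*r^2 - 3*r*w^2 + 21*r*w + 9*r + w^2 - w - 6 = -243*r^3 - 270*r^2 - 81*r + w^2*(-3*r - 2) + w*(-54*r^2 - 48*r - 8) - 6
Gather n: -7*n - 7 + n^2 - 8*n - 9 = n^2 - 15*n - 16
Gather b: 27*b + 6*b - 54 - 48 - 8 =33*b - 110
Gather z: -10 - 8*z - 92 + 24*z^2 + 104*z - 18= 24*z^2 + 96*z - 120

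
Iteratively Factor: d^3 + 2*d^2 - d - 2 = (d + 2)*(d^2 - 1) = (d - 1)*(d + 2)*(d + 1)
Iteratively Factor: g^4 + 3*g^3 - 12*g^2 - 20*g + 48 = (g - 2)*(g^3 + 5*g^2 - 2*g - 24) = (g - 2)^2*(g^2 + 7*g + 12) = (g - 2)^2*(g + 4)*(g + 3)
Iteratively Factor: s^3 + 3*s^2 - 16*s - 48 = (s - 4)*(s^2 + 7*s + 12) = (s - 4)*(s + 3)*(s + 4)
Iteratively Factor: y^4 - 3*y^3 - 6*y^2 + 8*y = (y + 2)*(y^3 - 5*y^2 + 4*y) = (y - 1)*(y + 2)*(y^2 - 4*y) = y*(y - 1)*(y + 2)*(y - 4)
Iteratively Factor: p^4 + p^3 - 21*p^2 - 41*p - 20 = (p + 1)*(p^3 - 21*p - 20) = (p + 1)*(p + 4)*(p^2 - 4*p - 5) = (p - 5)*(p + 1)*(p + 4)*(p + 1)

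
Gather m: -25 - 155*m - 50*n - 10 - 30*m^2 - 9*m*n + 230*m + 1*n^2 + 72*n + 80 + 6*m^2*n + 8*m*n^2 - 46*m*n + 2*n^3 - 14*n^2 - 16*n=m^2*(6*n - 30) + m*(8*n^2 - 55*n + 75) + 2*n^3 - 13*n^2 + 6*n + 45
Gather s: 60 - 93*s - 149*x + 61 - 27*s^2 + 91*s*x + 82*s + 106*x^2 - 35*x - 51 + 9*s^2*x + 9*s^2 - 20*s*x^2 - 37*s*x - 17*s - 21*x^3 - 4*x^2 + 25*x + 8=s^2*(9*x - 18) + s*(-20*x^2 + 54*x - 28) - 21*x^3 + 102*x^2 - 159*x + 78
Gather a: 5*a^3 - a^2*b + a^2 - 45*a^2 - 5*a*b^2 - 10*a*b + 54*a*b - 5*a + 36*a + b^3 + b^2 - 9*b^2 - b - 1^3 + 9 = 5*a^3 + a^2*(-b - 44) + a*(-5*b^2 + 44*b + 31) + b^3 - 8*b^2 - b + 8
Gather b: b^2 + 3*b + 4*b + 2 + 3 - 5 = b^2 + 7*b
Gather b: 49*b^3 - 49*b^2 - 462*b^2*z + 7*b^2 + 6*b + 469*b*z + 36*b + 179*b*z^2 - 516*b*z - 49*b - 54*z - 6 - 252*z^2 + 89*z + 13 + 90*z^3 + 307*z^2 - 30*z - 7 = 49*b^3 + b^2*(-462*z - 42) + b*(179*z^2 - 47*z - 7) + 90*z^3 + 55*z^2 + 5*z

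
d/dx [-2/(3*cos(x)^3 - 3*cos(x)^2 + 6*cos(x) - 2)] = 6*(-3*cos(x)^2 + 2*cos(x) - 2)*sin(x)/(3*cos(x)^3 - 3*cos(x)^2 + 6*cos(x) - 2)^2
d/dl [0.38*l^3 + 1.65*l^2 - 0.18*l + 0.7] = 1.14*l^2 + 3.3*l - 0.18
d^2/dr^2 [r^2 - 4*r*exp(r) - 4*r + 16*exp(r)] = -4*r*exp(r) + 8*exp(r) + 2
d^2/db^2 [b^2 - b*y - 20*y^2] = 2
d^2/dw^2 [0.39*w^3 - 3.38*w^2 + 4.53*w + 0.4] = 2.34*w - 6.76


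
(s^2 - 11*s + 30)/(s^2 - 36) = (s - 5)/(s + 6)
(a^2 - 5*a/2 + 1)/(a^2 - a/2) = (a - 2)/a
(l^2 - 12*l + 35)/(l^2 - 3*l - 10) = (l - 7)/(l + 2)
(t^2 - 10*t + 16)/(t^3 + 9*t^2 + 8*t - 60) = (t - 8)/(t^2 + 11*t + 30)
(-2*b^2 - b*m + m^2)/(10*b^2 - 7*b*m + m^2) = (-b - m)/(5*b - m)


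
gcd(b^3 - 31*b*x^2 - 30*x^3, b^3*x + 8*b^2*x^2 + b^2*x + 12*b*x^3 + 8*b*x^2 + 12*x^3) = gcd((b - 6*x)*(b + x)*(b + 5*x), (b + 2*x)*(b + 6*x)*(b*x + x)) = 1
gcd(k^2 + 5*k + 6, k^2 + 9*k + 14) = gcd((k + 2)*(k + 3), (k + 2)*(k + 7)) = k + 2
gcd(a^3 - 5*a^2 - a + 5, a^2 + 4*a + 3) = a + 1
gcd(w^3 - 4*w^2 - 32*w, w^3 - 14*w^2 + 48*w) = w^2 - 8*w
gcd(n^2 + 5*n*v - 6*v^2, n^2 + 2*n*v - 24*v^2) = n + 6*v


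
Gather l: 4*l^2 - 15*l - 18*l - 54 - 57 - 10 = 4*l^2 - 33*l - 121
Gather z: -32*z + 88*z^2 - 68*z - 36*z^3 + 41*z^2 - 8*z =-36*z^3 + 129*z^2 - 108*z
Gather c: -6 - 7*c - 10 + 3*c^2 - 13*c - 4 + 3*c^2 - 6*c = 6*c^2 - 26*c - 20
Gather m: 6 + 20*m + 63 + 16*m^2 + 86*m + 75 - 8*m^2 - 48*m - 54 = 8*m^2 + 58*m + 90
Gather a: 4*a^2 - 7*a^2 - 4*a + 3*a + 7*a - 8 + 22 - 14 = -3*a^2 + 6*a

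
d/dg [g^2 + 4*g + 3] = 2*g + 4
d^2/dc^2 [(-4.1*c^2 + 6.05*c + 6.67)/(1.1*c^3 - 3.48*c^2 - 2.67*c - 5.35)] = (-9.922*c^6 + 43.9230000000001*c^5 - 114.3582*c^4 - 488.0585*c^3 + 1252.373268*c^2 - 68.465868*c - 560.811544)/(1.331*c^9 - 12.6324*c^8 + 30.27222*c^7 - 0.240131999999992*c^6 + 49.399866*c^5 - 174.519936*c^4 - 222.840273*c^3 - 413.237745*c^2 - 229.266225*c - 153.130375)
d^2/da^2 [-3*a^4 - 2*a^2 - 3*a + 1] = -36*a^2 - 4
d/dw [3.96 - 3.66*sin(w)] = -3.66*cos(w)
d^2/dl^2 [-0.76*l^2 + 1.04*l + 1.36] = -1.52000000000000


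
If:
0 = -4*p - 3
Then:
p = -3/4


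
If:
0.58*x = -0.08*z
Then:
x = -0.137931034482759*z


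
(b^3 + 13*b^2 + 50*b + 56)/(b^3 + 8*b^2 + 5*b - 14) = (b + 4)/(b - 1)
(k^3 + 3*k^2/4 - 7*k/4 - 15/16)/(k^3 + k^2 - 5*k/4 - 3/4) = (k - 5/4)/(k - 1)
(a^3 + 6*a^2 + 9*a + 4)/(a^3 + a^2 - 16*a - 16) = (a + 1)/(a - 4)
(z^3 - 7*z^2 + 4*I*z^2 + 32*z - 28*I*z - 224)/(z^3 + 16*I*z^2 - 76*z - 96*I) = (z^2 - z*(7 + 4*I) + 28*I)/(z^2 + 8*I*z - 12)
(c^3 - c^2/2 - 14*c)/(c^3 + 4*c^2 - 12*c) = (c^2 - c/2 - 14)/(c^2 + 4*c - 12)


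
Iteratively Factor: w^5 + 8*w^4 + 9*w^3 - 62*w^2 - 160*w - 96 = (w + 1)*(w^4 + 7*w^3 + 2*w^2 - 64*w - 96) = (w + 1)*(w + 4)*(w^3 + 3*w^2 - 10*w - 24) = (w - 3)*(w + 1)*(w + 4)*(w^2 + 6*w + 8) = (w - 3)*(w + 1)*(w + 2)*(w + 4)*(w + 4)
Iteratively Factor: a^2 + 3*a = (a)*(a + 3)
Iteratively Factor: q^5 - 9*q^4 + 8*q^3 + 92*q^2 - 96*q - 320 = (q - 5)*(q^4 - 4*q^3 - 12*q^2 + 32*q + 64) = (q - 5)*(q - 4)*(q^3 - 12*q - 16) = (q - 5)*(q - 4)^2*(q^2 + 4*q + 4) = (q - 5)*(q - 4)^2*(q + 2)*(q + 2)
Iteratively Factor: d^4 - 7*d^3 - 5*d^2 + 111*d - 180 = (d - 3)*(d^3 - 4*d^2 - 17*d + 60) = (d - 3)*(d + 4)*(d^2 - 8*d + 15) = (d - 3)^2*(d + 4)*(d - 5)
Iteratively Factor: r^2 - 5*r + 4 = (r - 1)*(r - 4)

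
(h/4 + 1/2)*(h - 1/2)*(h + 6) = h^3/4 + 15*h^2/8 + 2*h - 3/2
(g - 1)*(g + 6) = g^2 + 5*g - 6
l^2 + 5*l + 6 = (l + 2)*(l + 3)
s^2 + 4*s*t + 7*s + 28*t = (s + 7)*(s + 4*t)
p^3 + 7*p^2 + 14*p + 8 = (p + 1)*(p + 2)*(p + 4)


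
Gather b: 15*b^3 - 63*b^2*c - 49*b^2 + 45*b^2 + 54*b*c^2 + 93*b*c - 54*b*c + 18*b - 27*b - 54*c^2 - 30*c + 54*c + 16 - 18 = 15*b^3 + b^2*(-63*c - 4) + b*(54*c^2 + 39*c - 9) - 54*c^2 + 24*c - 2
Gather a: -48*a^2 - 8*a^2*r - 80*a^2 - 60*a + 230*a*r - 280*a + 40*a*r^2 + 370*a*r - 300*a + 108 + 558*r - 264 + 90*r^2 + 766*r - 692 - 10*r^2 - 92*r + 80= a^2*(-8*r - 128) + a*(40*r^2 + 600*r - 640) + 80*r^2 + 1232*r - 768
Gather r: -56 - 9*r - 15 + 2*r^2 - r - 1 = 2*r^2 - 10*r - 72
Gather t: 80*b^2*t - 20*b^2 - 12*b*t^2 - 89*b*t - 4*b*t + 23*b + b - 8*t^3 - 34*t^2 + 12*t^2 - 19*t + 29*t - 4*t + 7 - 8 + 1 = -20*b^2 + 24*b - 8*t^3 + t^2*(-12*b - 22) + t*(80*b^2 - 93*b + 6)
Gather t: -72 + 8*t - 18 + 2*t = 10*t - 90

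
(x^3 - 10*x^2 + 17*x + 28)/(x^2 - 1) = (x^2 - 11*x + 28)/(x - 1)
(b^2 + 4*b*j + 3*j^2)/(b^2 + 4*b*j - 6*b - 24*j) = (b^2 + 4*b*j + 3*j^2)/(b^2 + 4*b*j - 6*b - 24*j)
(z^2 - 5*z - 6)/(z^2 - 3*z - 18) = (z + 1)/(z + 3)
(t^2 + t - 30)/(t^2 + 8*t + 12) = (t - 5)/(t + 2)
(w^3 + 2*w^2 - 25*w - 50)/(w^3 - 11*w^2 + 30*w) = (w^2 + 7*w + 10)/(w*(w - 6))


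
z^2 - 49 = (z - 7)*(z + 7)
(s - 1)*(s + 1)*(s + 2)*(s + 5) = s^4 + 7*s^3 + 9*s^2 - 7*s - 10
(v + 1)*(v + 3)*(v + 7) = v^3 + 11*v^2 + 31*v + 21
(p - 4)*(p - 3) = p^2 - 7*p + 12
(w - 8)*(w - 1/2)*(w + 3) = w^3 - 11*w^2/2 - 43*w/2 + 12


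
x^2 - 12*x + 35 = (x - 7)*(x - 5)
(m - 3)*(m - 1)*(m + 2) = m^3 - 2*m^2 - 5*m + 6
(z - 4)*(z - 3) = z^2 - 7*z + 12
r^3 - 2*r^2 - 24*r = r*(r - 6)*(r + 4)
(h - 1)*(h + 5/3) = h^2 + 2*h/3 - 5/3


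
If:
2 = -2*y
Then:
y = -1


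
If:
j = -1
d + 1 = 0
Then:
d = -1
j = -1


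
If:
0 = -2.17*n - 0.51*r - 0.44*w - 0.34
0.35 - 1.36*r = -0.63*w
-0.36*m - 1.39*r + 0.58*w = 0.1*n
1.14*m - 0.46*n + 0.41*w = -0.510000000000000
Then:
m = -1.03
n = -0.53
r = 0.73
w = 1.01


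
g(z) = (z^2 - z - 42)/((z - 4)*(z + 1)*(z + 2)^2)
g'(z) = (2*z - 1)/((z - 4)*(z + 1)*(z + 2)^2) - 2*(z^2 - z - 42)/((z - 4)*(z + 1)*(z + 2)^3) - (z^2 - z - 42)/((z - 4)*(z + 1)^2*(z + 2)^2) - (z^2 - z - 42)/((z - 4)^2*(z + 1)*(z + 2)^2)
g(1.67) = 0.49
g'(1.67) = -0.27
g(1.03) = 0.76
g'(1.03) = -0.64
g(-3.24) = -1.13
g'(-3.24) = -2.79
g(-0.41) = 6.30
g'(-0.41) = -16.89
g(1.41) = 0.57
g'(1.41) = -0.38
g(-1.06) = -148.42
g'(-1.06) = -2198.90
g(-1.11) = -89.07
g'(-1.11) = -634.24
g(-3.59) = -0.51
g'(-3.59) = -1.08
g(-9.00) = 0.01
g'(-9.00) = 0.00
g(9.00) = 0.00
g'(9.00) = 0.00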